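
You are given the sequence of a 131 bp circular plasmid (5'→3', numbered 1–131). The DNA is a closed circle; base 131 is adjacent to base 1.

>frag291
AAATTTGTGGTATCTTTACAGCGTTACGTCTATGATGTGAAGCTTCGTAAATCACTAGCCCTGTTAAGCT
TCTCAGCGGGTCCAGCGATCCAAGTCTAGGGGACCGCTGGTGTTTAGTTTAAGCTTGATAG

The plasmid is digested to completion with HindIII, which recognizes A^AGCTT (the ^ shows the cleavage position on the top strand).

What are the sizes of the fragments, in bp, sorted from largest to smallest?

HindIII sites (AAGCTT) start at positions 40, 66, 121.
HindIII cuts after the first base of each site, so after positions 40, 66, 121.
Circular molecule, 3 cuts → 3 fragments:
  41–66 → 26 bp
  67–121 → 55 bp
  122–131 then 1–40 → 10 + 40 = 50 bp
Sorted largest to smallest: 55, 50, 26 bp.

55, 50, 26 bp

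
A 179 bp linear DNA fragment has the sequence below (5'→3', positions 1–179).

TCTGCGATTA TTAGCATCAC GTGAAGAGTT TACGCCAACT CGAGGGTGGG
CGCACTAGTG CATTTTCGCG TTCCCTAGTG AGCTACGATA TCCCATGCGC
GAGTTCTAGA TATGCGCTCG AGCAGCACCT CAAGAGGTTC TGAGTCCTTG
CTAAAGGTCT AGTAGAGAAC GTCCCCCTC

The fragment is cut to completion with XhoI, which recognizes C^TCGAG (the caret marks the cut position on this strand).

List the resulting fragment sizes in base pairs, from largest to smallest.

78, 62, 39 bp

XhoI sites (CTCGAG) start at positions 39, 117.
XhoI cuts after the first base of each site, so after positions 39, 117.
Linear molecule, 2 cuts → 3 fragments:
  1–39 → 39 bp
  40–117 → 78 bp
  118–179 → 62 bp
Sorted largest to smallest: 78, 62, 39 bp.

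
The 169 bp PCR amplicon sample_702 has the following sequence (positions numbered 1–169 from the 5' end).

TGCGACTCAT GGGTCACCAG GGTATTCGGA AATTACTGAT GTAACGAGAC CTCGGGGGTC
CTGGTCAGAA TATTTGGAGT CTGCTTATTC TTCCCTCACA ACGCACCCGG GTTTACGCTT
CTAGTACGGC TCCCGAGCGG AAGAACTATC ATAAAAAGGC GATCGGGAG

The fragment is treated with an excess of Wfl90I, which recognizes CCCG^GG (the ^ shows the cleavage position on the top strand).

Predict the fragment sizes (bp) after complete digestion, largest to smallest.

109, 60 bp

The Wfl90I site (CCCGGG) starts at position 106.
Wfl90I cuts after base 4 of each site, so after position 109.
Linear molecule, 1 cut → 2 fragments:
  1–109 → 109 bp
  110–169 → 60 bp
Sorted largest to smallest: 109, 60 bp.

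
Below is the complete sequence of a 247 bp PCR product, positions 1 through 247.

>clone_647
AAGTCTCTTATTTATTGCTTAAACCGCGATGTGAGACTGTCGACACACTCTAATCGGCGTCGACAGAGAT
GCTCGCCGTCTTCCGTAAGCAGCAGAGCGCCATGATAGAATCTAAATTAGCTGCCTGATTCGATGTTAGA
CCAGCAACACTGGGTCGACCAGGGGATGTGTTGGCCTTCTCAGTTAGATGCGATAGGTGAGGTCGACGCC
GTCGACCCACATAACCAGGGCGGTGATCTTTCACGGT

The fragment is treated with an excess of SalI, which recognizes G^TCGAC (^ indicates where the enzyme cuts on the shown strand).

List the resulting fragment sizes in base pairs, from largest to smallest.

SalI sites (GTCGAC) start at positions 39, 59, 154, 202, 211.
SalI cuts after the first base of each site, so after positions 39, 59, 154, 202, 211.
Linear molecule, 5 cuts → 6 fragments:
  1–39 → 39 bp
  40–59 → 20 bp
  60–154 → 95 bp
  155–202 → 48 bp
  203–211 → 9 bp
  212–247 → 36 bp
Sorted largest to smallest: 95, 48, 39, 36, 20, 9 bp.

95, 48, 39, 36, 20, 9 bp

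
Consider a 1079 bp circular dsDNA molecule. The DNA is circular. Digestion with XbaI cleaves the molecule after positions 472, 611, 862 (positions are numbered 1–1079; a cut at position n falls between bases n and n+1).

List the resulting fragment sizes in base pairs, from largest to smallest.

689, 251, 139 bp

Circular molecule, 3 cuts → 3 fragments:
  611 − 472 = 139 bp
  862 − 611 = 251 bp
  wrap: 1079 − 862 + 472 = 689 bp
Sorted largest to smallest: 689, 251, 139 bp.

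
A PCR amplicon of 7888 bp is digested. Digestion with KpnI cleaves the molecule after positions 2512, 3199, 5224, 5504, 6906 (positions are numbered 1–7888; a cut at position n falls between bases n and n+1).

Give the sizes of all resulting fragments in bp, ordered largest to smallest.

Linear molecule, 5 cuts → 6 fragments:
  2512 − 0 = 2512 bp
  3199 − 2512 = 687 bp
  5224 − 3199 = 2025 bp
  5504 − 5224 = 280 bp
  6906 − 5504 = 1402 bp
  7888 − 6906 = 982 bp
Sorted largest to smallest: 2512, 2025, 1402, 982, 687, 280 bp.

2512, 2025, 1402, 982, 687, 280 bp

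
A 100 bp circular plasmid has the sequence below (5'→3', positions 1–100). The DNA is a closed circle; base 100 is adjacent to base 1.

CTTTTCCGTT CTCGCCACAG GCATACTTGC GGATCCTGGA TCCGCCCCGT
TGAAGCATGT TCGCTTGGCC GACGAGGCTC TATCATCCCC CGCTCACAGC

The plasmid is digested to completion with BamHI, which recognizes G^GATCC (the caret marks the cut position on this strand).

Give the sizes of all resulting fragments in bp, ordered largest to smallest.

93, 7 bp

BamHI sites (GGATCC) start at positions 31, 38.
BamHI cuts after the first base of each site, so after positions 31, 38.
Circular molecule, 2 cuts → 2 fragments:
  32–38 → 7 bp
  39–100 then 1–31 → 62 + 31 = 93 bp
Sorted largest to smallest: 93, 7 bp.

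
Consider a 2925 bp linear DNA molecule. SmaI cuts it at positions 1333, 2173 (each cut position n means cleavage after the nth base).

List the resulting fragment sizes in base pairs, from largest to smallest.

1333, 840, 752 bp

Linear molecule, 2 cuts → 3 fragments:
  1333 − 0 = 1333 bp
  2173 − 1333 = 840 bp
  2925 − 2173 = 752 bp
Sorted largest to smallest: 1333, 840, 752 bp.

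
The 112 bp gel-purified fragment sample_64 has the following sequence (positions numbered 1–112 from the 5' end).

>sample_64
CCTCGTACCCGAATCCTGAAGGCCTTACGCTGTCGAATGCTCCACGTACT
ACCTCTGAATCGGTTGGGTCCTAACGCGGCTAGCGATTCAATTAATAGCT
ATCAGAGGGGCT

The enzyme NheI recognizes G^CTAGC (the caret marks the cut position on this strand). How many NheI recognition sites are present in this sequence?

1

GCTAGC occurs starting at position 79.
NheI cuts at 1 site.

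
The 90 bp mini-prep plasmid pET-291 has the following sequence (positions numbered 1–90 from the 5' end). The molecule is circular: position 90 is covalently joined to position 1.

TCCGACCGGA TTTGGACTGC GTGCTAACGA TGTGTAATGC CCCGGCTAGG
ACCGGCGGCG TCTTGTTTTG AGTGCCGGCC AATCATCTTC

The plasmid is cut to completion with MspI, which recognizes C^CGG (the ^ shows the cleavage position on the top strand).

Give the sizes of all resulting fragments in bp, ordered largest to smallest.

36, 23, 21, 10 bp

MspI sites (CCGG) start at positions 6, 42, 52, 75.
MspI cuts after the first base of each site, so after positions 6, 42, 52, 75.
Circular molecule, 4 cuts → 4 fragments:
  7–42 → 36 bp
  43–52 → 10 bp
  53–75 → 23 bp
  76–90 then 1–6 → 15 + 6 = 21 bp
Sorted largest to smallest: 36, 23, 21, 10 bp.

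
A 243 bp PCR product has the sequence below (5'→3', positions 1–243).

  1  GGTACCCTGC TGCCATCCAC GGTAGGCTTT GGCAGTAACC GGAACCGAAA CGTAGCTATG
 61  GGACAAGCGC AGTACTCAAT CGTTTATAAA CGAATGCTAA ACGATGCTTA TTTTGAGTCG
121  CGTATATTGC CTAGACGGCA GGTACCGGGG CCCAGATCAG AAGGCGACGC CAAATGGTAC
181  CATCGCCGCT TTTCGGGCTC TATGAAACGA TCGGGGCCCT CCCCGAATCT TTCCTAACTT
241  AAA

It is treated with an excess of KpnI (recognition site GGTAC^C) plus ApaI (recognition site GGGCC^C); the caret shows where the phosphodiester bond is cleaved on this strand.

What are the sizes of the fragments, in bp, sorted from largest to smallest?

KpnI sites (GGTACC) start at positions 1, 141, 176.
KpnI cuts after base 5 of each site (before the last base), so after positions 5, 145, 180.
ApaI sites (GGGCCC) start at positions 148, 214.
ApaI cuts after base 5 of each site (before the last base), so after positions 152, 218.
Combined cut positions: 5, 145, 152, 180, 218.
Linear molecule, 5 cuts → 6 fragments:
  1–5 → 5 bp
  6–145 → 140 bp
  146–152 → 7 bp
  153–180 → 28 bp
  181–218 → 38 bp
  219–243 → 25 bp
Sorted largest to smallest: 140, 38, 28, 25, 7, 5 bp.

140, 38, 28, 25, 7, 5 bp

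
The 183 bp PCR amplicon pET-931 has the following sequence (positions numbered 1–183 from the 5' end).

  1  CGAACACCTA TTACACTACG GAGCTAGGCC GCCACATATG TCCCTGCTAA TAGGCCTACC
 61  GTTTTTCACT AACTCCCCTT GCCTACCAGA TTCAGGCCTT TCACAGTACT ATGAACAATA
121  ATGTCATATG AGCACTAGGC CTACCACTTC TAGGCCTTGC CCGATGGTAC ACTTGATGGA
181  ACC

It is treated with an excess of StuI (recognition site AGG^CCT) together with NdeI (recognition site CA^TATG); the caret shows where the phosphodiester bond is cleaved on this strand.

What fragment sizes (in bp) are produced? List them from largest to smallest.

StuI sites (AGGCCT) start at positions 52, 94, 137, 152.
StuI cuts after base 3 of each site, so after positions 54, 96, 139, 154.
NdeI sites (CATATG) start at positions 35, 125.
NdeI cuts after base 2 of each site, so after positions 36, 126.
Combined cut positions: 36, 54, 96, 126, 139, 154.
Linear molecule, 6 cuts → 7 fragments:
  1–36 → 36 bp
  37–54 → 18 bp
  55–96 → 42 bp
  97–126 → 30 bp
  127–139 → 13 bp
  140–154 → 15 bp
  155–183 → 29 bp
Sorted largest to smallest: 42, 36, 30, 29, 18, 15, 13 bp.

42, 36, 30, 29, 18, 15, 13 bp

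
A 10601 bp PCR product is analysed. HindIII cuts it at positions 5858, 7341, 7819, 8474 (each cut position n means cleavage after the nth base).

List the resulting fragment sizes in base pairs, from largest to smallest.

Linear molecule, 4 cuts → 5 fragments:
  5858 − 0 = 5858 bp
  7341 − 5858 = 1483 bp
  7819 − 7341 = 478 bp
  8474 − 7819 = 655 bp
  10601 − 8474 = 2127 bp
Sorted largest to smallest: 5858, 2127, 1483, 655, 478 bp.

5858, 2127, 1483, 655, 478 bp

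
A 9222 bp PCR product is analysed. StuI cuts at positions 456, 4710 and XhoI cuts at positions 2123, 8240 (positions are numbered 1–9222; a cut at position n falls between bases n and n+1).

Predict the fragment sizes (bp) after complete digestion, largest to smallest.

Combined cut positions (sorted): 456, 2123, 4710, 8240.
Linear molecule, 4 cuts → 5 fragments:
  456 − 0 = 456 bp
  2123 − 456 = 1667 bp
  4710 − 2123 = 2587 bp
  8240 − 4710 = 3530 bp
  9222 − 8240 = 982 bp
Sorted largest to smallest: 3530, 2587, 1667, 982, 456 bp.

3530, 2587, 1667, 982, 456 bp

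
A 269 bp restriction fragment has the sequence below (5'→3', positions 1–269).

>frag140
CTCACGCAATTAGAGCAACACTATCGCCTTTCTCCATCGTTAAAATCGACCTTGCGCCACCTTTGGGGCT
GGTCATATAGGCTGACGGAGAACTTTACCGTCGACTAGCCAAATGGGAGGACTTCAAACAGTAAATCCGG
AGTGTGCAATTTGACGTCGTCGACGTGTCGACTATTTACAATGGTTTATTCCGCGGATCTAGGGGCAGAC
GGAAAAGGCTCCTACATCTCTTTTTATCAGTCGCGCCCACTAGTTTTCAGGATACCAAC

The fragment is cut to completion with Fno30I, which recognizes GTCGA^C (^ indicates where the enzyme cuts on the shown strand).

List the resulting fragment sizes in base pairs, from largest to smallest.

104, 98, 59, 8 bp

Fno30I sites (GTCGAC) start at positions 100, 159, 167.
Fno30I cuts after base 5 of each site (before the last base), so after positions 104, 163, 171.
Linear molecule, 3 cuts → 4 fragments:
  1–104 → 104 bp
  105–163 → 59 bp
  164–171 → 8 bp
  172–269 → 98 bp
Sorted largest to smallest: 104, 98, 59, 8 bp.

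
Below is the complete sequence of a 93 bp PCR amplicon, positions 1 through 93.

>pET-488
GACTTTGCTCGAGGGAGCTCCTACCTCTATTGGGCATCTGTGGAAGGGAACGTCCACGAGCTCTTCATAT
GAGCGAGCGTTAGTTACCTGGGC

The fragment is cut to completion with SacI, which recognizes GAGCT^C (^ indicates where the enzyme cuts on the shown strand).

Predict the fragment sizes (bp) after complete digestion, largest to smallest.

SacI sites (GAGCTC) start at positions 15, 58.
SacI cuts after base 5 of each site (before the last base), so after positions 19, 62.
Linear molecule, 2 cuts → 3 fragments:
  1–19 → 19 bp
  20–62 → 43 bp
  63–93 → 31 bp
Sorted largest to smallest: 43, 31, 19 bp.

43, 31, 19 bp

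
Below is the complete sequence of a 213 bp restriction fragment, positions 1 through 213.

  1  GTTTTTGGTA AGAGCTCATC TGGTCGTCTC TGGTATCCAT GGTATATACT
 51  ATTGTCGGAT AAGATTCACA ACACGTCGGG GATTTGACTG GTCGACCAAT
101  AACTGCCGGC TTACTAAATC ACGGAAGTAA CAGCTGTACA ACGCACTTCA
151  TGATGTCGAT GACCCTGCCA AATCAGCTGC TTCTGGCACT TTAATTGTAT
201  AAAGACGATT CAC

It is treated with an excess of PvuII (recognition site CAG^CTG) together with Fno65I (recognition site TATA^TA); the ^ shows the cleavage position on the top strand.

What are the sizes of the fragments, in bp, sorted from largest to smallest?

PvuII sites (CAGCTG) start at positions 131, 174.
PvuII cuts after base 3 of each site, so after positions 133, 176.
The Fno65I site (TATATA) starts at position 43.
Fno65I cuts after base 4 of each site, so after position 46.
Combined cut positions: 46, 133, 176.
Linear molecule, 3 cuts → 4 fragments:
  1–46 → 46 bp
  47–133 → 87 bp
  134–176 → 43 bp
  177–213 → 37 bp
Sorted largest to smallest: 87, 46, 43, 37 bp.

87, 46, 43, 37 bp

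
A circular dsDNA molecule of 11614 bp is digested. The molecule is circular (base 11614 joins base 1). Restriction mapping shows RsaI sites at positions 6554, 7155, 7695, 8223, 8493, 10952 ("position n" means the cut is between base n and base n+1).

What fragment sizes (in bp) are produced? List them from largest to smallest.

7216, 2459, 601, 540, 528, 270 bp

Circular molecule, 6 cuts → 6 fragments:
  7155 − 6554 = 601 bp
  7695 − 7155 = 540 bp
  8223 − 7695 = 528 bp
  8493 − 8223 = 270 bp
  10952 − 8493 = 2459 bp
  wrap: 11614 − 10952 + 6554 = 7216 bp
Sorted largest to smallest: 7216, 2459, 601, 540, 528, 270 bp.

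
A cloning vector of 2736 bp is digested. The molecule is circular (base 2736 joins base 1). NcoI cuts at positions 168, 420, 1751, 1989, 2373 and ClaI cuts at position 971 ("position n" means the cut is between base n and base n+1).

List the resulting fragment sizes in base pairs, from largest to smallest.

780, 551, 531, 384, 252, 238 bp

Combined cut positions (sorted): 168, 420, 971, 1751, 1989, 2373.
Circular molecule, 6 cuts → 6 fragments:
  420 − 168 = 252 bp
  971 − 420 = 551 bp
  1751 − 971 = 780 bp
  1989 − 1751 = 238 bp
  2373 − 1989 = 384 bp
  wrap: 2736 − 2373 + 168 = 531 bp
Sorted largest to smallest: 780, 551, 531, 384, 252, 238 bp.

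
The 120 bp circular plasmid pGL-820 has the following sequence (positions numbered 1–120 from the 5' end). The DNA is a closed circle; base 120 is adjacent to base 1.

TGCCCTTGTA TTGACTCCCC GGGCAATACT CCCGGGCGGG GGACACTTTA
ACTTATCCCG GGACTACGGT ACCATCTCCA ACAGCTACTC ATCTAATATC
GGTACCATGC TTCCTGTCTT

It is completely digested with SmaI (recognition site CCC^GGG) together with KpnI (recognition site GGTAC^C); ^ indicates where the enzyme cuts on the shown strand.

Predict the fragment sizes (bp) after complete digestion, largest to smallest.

35, 33, 26, 13, 13 bp

SmaI sites (CCCGGG) start at positions 18, 31, 57.
SmaI cuts after base 3 of each site, so after positions 20, 33, 59.
KpnI sites (GGTACC) start at positions 68, 101.
KpnI cuts after base 5 of each site (before the last base), so after positions 72, 105.
Combined cut positions: 20, 33, 59, 72, 105.
Circular molecule, 5 cuts → 5 fragments:
  21–33 → 13 bp
  34–59 → 26 bp
  60–72 → 13 bp
  73–105 → 33 bp
  106–120 then 1–20 → 15 + 20 = 35 bp
Sorted largest to smallest: 35, 33, 26, 13, 13 bp.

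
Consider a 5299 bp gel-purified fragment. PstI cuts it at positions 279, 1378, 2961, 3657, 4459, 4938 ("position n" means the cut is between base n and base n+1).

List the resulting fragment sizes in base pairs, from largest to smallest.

Linear molecule, 6 cuts → 7 fragments:
  279 − 0 = 279 bp
  1378 − 279 = 1099 bp
  2961 − 1378 = 1583 bp
  3657 − 2961 = 696 bp
  4459 − 3657 = 802 bp
  4938 − 4459 = 479 bp
  5299 − 4938 = 361 bp
Sorted largest to smallest: 1583, 1099, 802, 696, 479, 361, 279 bp.

1583, 1099, 802, 696, 479, 361, 279 bp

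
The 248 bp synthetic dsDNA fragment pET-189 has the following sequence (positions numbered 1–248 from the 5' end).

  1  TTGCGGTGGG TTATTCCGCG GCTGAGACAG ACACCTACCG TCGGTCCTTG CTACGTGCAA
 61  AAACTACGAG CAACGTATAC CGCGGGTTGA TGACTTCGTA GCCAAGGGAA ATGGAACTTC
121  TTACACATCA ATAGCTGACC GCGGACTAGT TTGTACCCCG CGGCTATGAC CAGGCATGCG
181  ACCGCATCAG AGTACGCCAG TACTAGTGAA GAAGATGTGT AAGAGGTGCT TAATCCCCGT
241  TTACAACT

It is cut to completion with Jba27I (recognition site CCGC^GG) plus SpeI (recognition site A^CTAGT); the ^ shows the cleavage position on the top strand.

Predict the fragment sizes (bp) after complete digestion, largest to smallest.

64, 59, 46, 41, 19, 16, 3 bp

Jba27I sites (CCGCGG) start at positions 16, 80, 139, 158.
Jba27I cuts after base 4 of each site, so after positions 19, 83, 142, 161.
SpeI sites (ACTAGT) start at positions 145, 202.
SpeI cuts after the first base of each site, so after positions 145, 202.
Combined cut positions: 19, 83, 142, 145, 161, 202.
Linear molecule, 6 cuts → 7 fragments:
  1–19 → 19 bp
  20–83 → 64 bp
  84–142 → 59 bp
  143–145 → 3 bp
  146–161 → 16 bp
  162–202 → 41 bp
  203–248 → 46 bp
Sorted largest to smallest: 64, 59, 46, 41, 19, 16, 3 bp.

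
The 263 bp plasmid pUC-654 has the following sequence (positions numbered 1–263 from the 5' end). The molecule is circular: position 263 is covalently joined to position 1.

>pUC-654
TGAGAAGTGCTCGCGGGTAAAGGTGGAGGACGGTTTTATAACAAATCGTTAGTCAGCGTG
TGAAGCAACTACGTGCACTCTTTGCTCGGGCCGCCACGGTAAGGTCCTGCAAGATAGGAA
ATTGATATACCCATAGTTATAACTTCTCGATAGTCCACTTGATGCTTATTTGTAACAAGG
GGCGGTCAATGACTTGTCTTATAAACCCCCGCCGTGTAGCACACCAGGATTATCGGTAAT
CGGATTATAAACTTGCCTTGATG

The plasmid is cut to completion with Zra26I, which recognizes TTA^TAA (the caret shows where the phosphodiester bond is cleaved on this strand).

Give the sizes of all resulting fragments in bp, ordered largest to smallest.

Zra26I sites (TTATAA) start at positions 36, 137, 199, 245.
Zra26I cuts after base 3 of each site, so after positions 38, 139, 201, 247.
Circular molecule, 4 cuts → 4 fragments:
  39–139 → 101 bp
  140–201 → 62 bp
  202–247 → 46 bp
  248–263 then 1–38 → 16 + 38 = 54 bp
Sorted largest to smallest: 101, 62, 54, 46 bp.

101, 62, 54, 46 bp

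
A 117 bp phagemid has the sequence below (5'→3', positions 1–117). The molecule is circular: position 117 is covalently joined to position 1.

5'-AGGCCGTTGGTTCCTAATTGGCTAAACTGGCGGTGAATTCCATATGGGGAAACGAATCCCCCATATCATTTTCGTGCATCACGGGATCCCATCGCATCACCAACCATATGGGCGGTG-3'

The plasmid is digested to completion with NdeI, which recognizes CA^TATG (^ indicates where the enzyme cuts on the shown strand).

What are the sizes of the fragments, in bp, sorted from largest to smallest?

NdeI sites (CATATG) start at positions 41, 105.
NdeI cuts after base 2 of each site, so after positions 42, 106.
Circular molecule, 2 cuts → 2 fragments:
  43–106 → 64 bp
  107–117 then 1–42 → 11 + 42 = 53 bp
Sorted largest to smallest: 64, 53 bp.

64, 53 bp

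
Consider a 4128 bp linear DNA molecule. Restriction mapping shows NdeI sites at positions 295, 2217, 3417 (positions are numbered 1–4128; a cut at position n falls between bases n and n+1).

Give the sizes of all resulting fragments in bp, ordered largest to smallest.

Linear molecule, 3 cuts → 4 fragments:
  295 − 0 = 295 bp
  2217 − 295 = 1922 bp
  3417 − 2217 = 1200 bp
  4128 − 3417 = 711 bp
Sorted largest to smallest: 1922, 1200, 711, 295 bp.

1922, 1200, 711, 295 bp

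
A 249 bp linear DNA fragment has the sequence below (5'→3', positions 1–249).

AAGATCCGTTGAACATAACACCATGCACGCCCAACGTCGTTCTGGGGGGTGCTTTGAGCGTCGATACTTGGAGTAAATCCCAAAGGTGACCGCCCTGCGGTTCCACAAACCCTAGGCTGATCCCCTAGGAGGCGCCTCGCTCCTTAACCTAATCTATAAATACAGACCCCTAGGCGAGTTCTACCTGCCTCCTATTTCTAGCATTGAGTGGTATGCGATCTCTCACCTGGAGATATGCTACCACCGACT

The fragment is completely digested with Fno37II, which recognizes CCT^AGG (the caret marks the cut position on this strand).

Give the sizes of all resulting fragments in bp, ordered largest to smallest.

Fno37II sites (CCTAGG) start at positions 111, 124, 169.
Fno37II cuts after base 3 of each site, so after positions 113, 126, 171.
Linear molecule, 3 cuts → 4 fragments:
  1–113 → 113 bp
  114–126 → 13 bp
  127–171 → 45 bp
  172–249 → 78 bp
Sorted largest to smallest: 113, 78, 45, 13 bp.

113, 78, 45, 13 bp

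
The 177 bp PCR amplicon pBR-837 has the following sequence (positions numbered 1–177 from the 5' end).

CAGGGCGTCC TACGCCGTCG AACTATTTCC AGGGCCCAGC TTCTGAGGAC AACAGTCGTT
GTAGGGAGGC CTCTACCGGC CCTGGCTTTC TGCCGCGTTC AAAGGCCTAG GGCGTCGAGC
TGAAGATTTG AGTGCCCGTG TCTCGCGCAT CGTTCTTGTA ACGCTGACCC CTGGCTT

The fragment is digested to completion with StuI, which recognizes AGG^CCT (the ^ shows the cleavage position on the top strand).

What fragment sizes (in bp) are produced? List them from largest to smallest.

StuI sites (AGGCCT) start at positions 67, 103.
StuI cuts after base 3 of each site, so after positions 69, 105.
Linear molecule, 2 cuts → 3 fragments:
  1–69 → 69 bp
  70–105 → 36 bp
  106–177 → 72 bp
Sorted largest to smallest: 72, 69, 36 bp.

72, 69, 36 bp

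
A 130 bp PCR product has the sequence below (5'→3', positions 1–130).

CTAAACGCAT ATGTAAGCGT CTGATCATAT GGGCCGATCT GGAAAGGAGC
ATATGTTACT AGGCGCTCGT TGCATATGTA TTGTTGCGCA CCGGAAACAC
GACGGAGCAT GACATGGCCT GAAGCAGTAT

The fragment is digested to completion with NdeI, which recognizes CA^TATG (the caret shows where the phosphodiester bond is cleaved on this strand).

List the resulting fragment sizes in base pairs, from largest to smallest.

NdeI sites (CATATG) start at positions 8, 26, 50, 73.
NdeI cuts after base 2 of each site, so after positions 9, 27, 51, 74.
Linear molecule, 4 cuts → 5 fragments:
  1–9 → 9 bp
  10–27 → 18 bp
  28–51 → 24 bp
  52–74 → 23 bp
  75–130 → 56 bp
Sorted largest to smallest: 56, 24, 23, 18, 9 bp.

56, 24, 23, 18, 9 bp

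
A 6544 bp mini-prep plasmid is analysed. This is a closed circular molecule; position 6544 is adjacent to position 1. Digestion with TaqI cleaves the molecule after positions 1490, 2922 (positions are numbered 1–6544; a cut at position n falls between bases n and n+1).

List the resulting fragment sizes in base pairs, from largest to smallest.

5112, 1432 bp

Circular molecule, 2 cuts → 2 fragments:
  2922 − 1490 = 1432 bp
  wrap: 6544 − 2922 + 1490 = 5112 bp
Sorted largest to smallest: 5112, 1432 bp.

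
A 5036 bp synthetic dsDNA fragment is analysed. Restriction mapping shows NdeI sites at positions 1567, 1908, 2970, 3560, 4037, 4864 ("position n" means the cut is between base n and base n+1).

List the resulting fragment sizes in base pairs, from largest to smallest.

1567, 1062, 827, 590, 477, 341, 172 bp

Linear molecule, 6 cuts → 7 fragments:
  1567 − 0 = 1567 bp
  1908 − 1567 = 341 bp
  2970 − 1908 = 1062 bp
  3560 − 2970 = 590 bp
  4037 − 3560 = 477 bp
  4864 − 4037 = 827 bp
  5036 − 4864 = 172 bp
Sorted largest to smallest: 1567, 1062, 827, 590, 477, 341, 172 bp.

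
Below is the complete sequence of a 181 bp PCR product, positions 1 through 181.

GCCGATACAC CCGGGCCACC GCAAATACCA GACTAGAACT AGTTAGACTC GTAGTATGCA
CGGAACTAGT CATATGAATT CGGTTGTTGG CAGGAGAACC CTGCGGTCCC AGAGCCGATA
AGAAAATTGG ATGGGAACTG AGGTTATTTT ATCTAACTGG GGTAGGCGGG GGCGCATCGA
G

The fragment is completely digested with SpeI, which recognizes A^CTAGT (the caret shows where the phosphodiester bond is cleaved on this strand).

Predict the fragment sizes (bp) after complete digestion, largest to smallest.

SpeI sites (ACTAGT) start at positions 38, 65.
SpeI cuts after the first base of each site, so after positions 38, 65.
Linear molecule, 2 cuts → 3 fragments:
  1–38 → 38 bp
  39–65 → 27 bp
  66–181 → 116 bp
Sorted largest to smallest: 116, 38, 27 bp.

116, 38, 27 bp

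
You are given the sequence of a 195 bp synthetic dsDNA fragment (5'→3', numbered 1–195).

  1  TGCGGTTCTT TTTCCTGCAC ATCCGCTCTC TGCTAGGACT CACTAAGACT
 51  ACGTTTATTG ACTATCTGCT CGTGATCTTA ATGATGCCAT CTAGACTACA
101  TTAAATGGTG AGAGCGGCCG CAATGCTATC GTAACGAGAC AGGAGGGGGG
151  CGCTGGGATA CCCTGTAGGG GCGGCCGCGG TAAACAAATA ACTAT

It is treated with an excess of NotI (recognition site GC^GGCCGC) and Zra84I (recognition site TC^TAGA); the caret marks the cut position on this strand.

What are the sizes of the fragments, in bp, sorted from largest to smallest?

91, 57, 24, 23 bp

NotI sites (GCGGCCGC) start at positions 114, 171.
NotI cuts after base 2 of each site, so after positions 115, 172.
The Zra84I site (TCTAGA) starts at position 90.
Zra84I cuts after base 2 of each site, so after position 91.
Combined cut positions: 91, 115, 172.
Linear molecule, 3 cuts → 4 fragments:
  1–91 → 91 bp
  92–115 → 24 bp
  116–172 → 57 bp
  173–195 → 23 bp
Sorted largest to smallest: 91, 57, 24, 23 bp.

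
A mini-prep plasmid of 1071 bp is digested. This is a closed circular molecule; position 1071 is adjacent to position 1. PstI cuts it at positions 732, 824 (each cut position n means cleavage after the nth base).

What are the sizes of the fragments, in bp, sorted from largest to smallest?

979, 92 bp

Circular molecule, 2 cuts → 2 fragments:
  824 − 732 = 92 bp
  wrap: 1071 − 824 + 732 = 979 bp
Sorted largest to smallest: 979, 92 bp.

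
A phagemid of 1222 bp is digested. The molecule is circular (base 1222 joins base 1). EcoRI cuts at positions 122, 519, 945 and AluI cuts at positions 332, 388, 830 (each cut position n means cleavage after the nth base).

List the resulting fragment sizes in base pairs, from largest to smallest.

Combined cut positions (sorted): 122, 332, 388, 519, 830, 945.
Circular molecule, 6 cuts → 6 fragments:
  332 − 122 = 210 bp
  388 − 332 = 56 bp
  519 − 388 = 131 bp
  830 − 519 = 311 bp
  945 − 830 = 115 bp
  wrap: 1222 − 945 + 122 = 399 bp
Sorted largest to smallest: 399, 311, 210, 131, 115, 56 bp.

399, 311, 210, 131, 115, 56 bp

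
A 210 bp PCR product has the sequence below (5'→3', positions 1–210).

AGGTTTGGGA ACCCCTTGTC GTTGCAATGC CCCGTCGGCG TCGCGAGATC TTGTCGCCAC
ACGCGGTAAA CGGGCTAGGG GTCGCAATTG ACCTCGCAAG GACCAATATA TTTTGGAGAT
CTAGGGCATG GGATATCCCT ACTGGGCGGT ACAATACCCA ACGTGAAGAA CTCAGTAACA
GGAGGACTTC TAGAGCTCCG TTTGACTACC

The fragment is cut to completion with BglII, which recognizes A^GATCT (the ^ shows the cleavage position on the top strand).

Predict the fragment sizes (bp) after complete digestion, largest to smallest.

93, 71, 46 bp

BglII sites (AGATCT) start at positions 46, 117.
BglII cuts after the first base of each site, so after positions 46, 117.
Linear molecule, 2 cuts → 3 fragments:
  1–46 → 46 bp
  47–117 → 71 bp
  118–210 → 93 bp
Sorted largest to smallest: 93, 71, 46 bp.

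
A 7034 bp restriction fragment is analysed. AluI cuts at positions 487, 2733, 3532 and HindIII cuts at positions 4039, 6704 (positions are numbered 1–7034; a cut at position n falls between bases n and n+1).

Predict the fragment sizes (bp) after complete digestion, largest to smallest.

2665, 2246, 799, 507, 487, 330 bp

Combined cut positions (sorted): 487, 2733, 3532, 4039, 6704.
Linear molecule, 5 cuts → 6 fragments:
  487 − 0 = 487 bp
  2733 − 487 = 2246 bp
  3532 − 2733 = 799 bp
  4039 − 3532 = 507 bp
  6704 − 4039 = 2665 bp
  7034 − 6704 = 330 bp
Sorted largest to smallest: 2665, 2246, 799, 507, 487, 330 bp.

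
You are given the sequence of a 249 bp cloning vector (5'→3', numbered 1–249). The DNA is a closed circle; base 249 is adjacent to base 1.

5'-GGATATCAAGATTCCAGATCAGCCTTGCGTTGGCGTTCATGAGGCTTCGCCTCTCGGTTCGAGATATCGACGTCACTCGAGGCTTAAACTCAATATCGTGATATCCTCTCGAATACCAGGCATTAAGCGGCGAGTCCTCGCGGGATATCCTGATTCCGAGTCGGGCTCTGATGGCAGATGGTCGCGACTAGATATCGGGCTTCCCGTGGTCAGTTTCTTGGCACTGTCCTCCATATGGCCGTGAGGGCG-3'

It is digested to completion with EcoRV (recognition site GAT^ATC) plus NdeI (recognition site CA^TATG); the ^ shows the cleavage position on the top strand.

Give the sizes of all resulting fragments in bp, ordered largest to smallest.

61, 47, 44, 40, 37, 20 bp

EcoRV sites (GATATC) start at positions 2, 63, 100, 144, 191.
EcoRV cuts after base 3 of each site, so after positions 4, 65, 102, 146, 193.
The NdeI site (CATATG) starts at position 232.
NdeI cuts after base 2 of each site, so after position 233.
Combined cut positions: 4, 65, 102, 146, 193, 233.
Circular molecule, 6 cuts → 6 fragments:
  5–65 → 61 bp
  66–102 → 37 bp
  103–146 → 44 bp
  147–193 → 47 bp
  194–233 → 40 bp
  234–249 then 1–4 → 16 + 4 = 20 bp
Sorted largest to smallest: 61, 47, 44, 40, 37, 20 bp.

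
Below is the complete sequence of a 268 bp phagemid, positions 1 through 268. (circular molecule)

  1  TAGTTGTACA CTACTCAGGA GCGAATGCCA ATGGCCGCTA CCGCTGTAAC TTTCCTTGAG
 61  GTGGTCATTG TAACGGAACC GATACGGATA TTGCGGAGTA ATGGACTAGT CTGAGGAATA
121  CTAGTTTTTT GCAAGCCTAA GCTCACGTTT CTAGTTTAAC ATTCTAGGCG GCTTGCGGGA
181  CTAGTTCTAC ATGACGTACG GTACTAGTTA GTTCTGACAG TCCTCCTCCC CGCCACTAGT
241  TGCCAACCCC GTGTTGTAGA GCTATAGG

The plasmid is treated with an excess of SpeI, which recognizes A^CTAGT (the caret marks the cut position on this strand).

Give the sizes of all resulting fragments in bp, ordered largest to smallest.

SpeI sites (ACTAGT) start at positions 105, 120, 180, 203, 235.
SpeI cuts after the first base of each site, so after positions 105, 120, 180, 203, 235.
Circular molecule, 5 cuts → 5 fragments:
  106–120 → 15 bp
  121–180 → 60 bp
  181–203 → 23 bp
  204–235 → 32 bp
  236–268 then 1–105 → 33 + 105 = 138 bp
Sorted largest to smallest: 138, 60, 32, 23, 15 bp.

138, 60, 32, 23, 15 bp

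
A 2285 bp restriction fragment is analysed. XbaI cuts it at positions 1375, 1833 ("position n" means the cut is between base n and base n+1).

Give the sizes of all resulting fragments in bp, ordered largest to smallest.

Linear molecule, 2 cuts → 3 fragments:
  1375 − 0 = 1375 bp
  1833 − 1375 = 458 bp
  2285 − 1833 = 452 bp
Sorted largest to smallest: 1375, 458, 452 bp.

1375, 458, 452 bp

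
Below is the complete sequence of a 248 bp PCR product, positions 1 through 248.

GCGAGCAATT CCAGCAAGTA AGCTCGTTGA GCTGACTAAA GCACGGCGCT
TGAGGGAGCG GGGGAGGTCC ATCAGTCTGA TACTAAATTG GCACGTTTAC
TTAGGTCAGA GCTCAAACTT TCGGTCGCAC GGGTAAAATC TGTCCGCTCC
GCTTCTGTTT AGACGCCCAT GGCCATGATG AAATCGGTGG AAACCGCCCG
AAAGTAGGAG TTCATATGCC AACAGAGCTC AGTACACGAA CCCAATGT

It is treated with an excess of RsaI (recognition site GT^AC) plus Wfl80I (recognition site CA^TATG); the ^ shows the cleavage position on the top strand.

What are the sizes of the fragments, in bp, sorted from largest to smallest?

The RsaI site (GTAC) starts at position 232.
RsaI cuts after base 2 of each site, so after position 233.
The Wfl80I site (CATATG) starts at position 213.
Wfl80I cuts after base 2 of each site, so after position 214.
Combined cut positions: 214, 233.
Linear molecule, 2 cuts → 3 fragments:
  1–214 → 214 bp
  215–233 → 19 bp
  234–248 → 15 bp
Sorted largest to smallest: 214, 19, 15 bp.

214, 19, 15 bp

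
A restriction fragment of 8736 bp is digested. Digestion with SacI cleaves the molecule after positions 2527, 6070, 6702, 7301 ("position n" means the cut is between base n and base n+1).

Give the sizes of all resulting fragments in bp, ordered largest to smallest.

Linear molecule, 4 cuts → 5 fragments:
  2527 − 0 = 2527 bp
  6070 − 2527 = 3543 bp
  6702 − 6070 = 632 bp
  7301 − 6702 = 599 bp
  8736 − 7301 = 1435 bp
Sorted largest to smallest: 3543, 2527, 1435, 632, 599 bp.

3543, 2527, 1435, 632, 599 bp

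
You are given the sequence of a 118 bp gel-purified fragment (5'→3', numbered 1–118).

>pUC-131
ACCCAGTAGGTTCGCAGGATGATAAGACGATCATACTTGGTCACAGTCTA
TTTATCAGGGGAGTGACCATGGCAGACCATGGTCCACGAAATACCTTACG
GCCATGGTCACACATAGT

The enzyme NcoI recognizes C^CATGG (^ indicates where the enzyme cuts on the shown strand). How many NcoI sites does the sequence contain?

CCATGG occurs starting at positions 67, 77, 102.
NcoI cuts at 3 sites.

3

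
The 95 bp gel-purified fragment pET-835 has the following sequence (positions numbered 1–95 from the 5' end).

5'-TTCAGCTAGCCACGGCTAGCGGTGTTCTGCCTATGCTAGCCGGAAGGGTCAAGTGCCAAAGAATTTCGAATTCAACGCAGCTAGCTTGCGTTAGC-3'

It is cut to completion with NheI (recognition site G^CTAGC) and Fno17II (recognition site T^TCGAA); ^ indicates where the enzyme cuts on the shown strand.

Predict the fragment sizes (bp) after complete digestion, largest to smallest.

NheI sites (GCTAGC) start at positions 5, 15, 35, 80.
NheI cuts after the first base of each site, so after positions 5, 15, 35, 80.
The Fno17II site (TTCGAA) starts at position 65.
Fno17II cuts after the first base of each site, so after position 65.
Combined cut positions: 5, 15, 35, 65, 80.
Linear molecule, 5 cuts → 6 fragments:
  1–5 → 5 bp
  6–15 → 10 bp
  16–35 → 20 bp
  36–65 → 30 bp
  66–80 → 15 bp
  81–95 → 15 bp
Sorted largest to smallest: 30, 20, 15, 15, 10, 5 bp.

30, 20, 15, 15, 10, 5 bp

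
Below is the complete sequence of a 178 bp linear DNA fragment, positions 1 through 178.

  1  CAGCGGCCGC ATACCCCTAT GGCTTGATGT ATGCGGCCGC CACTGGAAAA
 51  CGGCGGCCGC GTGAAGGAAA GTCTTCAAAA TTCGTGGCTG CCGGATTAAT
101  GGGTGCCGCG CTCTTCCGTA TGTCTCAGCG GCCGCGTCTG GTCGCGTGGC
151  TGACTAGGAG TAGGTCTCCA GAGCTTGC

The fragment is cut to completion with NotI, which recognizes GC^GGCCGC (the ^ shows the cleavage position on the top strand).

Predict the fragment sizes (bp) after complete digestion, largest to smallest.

NotI sites (GCGGCCGC) start at positions 3, 33, 53, 128.
NotI cuts after base 2 of each site, so after positions 4, 34, 54, 129.
Linear molecule, 4 cuts → 5 fragments:
  1–4 → 4 bp
  5–34 → 30 bp
  35–54 → 20 bp
  55–129 → 75 bp
  130–178 → 49 bp
Sorted largest to smallest: 75, 49, 30, 20, 4 bp.

75, 49, 30, 20, 4 bp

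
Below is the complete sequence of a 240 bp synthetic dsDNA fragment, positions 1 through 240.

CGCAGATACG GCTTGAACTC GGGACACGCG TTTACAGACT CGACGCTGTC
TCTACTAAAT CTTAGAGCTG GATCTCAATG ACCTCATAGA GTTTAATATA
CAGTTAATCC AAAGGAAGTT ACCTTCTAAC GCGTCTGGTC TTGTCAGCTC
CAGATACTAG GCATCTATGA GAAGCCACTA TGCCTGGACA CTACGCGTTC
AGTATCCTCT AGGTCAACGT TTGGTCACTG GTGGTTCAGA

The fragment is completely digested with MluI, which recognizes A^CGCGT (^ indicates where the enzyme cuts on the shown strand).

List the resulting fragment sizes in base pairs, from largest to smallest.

103, 64, 47, 26 bp

MluI sites (ACGCGT) start at positions 26, 129, 193.
MluI cuts after the first base of each site, so after positions 26, 129, 193.
Linear molecule, 3 cuts → 4 fragments:
  1–26 → 26 bp
  27–129 → 103 bp
  130–193 → 64 bp
  194–240 → 47 bp
Sorted largest to smallest: 103, 64, 47, 26 bp.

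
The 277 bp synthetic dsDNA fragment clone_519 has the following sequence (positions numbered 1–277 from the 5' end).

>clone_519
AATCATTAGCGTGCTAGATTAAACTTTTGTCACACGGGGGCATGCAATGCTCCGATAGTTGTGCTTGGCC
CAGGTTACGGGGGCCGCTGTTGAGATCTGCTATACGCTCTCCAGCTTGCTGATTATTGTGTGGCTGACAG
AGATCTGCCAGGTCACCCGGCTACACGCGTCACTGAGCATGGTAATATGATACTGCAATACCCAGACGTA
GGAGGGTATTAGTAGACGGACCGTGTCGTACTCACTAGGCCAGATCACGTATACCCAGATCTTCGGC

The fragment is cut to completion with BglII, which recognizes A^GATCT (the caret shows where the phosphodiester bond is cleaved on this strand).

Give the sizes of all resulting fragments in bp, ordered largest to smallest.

126, 93, 48, 10 bp

BglII sites (AGATCT) start at positions 93, 141, 267.
BglII cuts after the first base of each site, so after positions 93, 141, 267.
Linear molecule, 3 cuts → 4 fragments:
  1–93 → 93 bp
  94–141 → 48 bp
  142–267 → 126 bp
  268–277 → 10 bp
Sorted largest to smallest: 126, 93, 48, 10 bp.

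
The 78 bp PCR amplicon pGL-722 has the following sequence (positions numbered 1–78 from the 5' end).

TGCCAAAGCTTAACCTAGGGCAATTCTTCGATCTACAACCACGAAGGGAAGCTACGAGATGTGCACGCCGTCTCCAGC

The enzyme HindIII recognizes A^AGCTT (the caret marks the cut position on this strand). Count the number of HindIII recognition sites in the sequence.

AAGCTT occurs starting at position 6.
HindIII cuts at 1 site.

1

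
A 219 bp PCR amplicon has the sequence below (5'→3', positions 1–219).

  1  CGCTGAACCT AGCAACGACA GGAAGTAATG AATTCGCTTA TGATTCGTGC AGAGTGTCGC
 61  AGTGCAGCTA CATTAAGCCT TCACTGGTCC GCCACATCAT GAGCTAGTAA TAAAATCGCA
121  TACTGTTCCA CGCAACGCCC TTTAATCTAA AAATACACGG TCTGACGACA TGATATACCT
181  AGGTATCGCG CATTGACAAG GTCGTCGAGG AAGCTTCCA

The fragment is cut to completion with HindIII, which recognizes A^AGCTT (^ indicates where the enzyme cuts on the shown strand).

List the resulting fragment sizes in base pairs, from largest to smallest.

The HindIII site (AAGCTT) starts at position 211.
HindIII cuts after the first base of each site, so after position 211.
Linear molecule, 1 cut → 2 fragments:
  1–211 → 211 bp
  212–219 → 8 bp
Sorted largest to smallest: 211, 8 bp.

211, 8 bp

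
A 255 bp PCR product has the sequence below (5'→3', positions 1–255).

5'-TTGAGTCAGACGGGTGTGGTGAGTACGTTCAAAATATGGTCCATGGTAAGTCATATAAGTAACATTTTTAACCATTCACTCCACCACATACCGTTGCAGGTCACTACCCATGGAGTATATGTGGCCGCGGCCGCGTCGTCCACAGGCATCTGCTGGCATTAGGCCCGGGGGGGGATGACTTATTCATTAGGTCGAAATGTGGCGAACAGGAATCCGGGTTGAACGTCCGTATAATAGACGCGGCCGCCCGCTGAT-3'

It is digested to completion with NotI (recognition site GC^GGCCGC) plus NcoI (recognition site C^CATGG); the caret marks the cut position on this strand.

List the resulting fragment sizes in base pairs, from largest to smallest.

NotI sites (GCGGCCGC) start at positions 127, 240.
NotI cuts after base 2 of each site, so after positions 128, 241.
NcoI sites (CCATGG) start at positions 41, 108.
NcoI cuts after the first base of each site, so after positions 41, 108.
Combined cut positions: 41, 108, 128, 241.
Linear molecule, 4 cuts → 5 fragments:
  1–41 → 41 bp
  42–108 → 67 bp
  109–128 → 20 bp
  129–241 → 113 bp
  242–255 → 14 bp
Sorted largest to smallest: 113, 67, 41, 20, 14 bp.

113, 67, 41, 20, 14 bp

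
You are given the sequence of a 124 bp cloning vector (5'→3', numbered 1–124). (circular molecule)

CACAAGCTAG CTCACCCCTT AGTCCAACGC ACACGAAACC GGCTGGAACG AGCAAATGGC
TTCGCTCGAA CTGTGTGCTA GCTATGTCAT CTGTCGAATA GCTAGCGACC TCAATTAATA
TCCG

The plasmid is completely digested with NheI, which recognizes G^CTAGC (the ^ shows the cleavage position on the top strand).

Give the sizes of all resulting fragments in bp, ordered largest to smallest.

NheI sites (GCTAGC) start at positions 6, 77, 101.
NheI cuts after the first base of each site, so after positions 6, 77, 101.
Circular molecule, 3 cuts → 3 fragments:
  7–77 → 71 bp
  78–101 → 24 bp
  102–124 then 1–6 → 23 + 6 = 29 bp
Sorted largest to smallest: 71, 29, 24 bp.

71, 29, 24 bp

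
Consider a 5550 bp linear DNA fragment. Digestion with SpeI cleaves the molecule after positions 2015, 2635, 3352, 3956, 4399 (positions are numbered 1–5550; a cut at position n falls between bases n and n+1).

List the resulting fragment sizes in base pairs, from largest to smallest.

2015, 1151, 717, 620, 604, 443 bp

Linear molecule, 5 cuts → 6 fragments:
  2015 − 0 = 2015 bp
  2635 − 2015 = 620 bp
  3352 − 2635 = 717 bp
  3956 − 3352 = 604 bp
  4399 − 3956 = 443 bp
  5550 − 4399 = 1151 bp
Sorted largest to smallest: 2015, 1151, 717, 620, 604, 443 bp.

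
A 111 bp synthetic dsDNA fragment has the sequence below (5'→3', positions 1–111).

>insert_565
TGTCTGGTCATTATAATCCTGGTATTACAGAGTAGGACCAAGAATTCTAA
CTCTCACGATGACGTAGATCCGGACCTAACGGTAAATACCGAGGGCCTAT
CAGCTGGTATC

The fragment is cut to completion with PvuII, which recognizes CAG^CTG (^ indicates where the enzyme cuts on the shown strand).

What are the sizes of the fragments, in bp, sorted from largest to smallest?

103, 8 bp

The PvuII site (CAGCTG) starts at position 101.
PvuII cuts after base 3 of each site, so after position 103.
Linear molecule, 1 cut → 2 fragments:
  1–103 → 103 bp
  104–111 → 8 bp
Sorted largest to smallest: 103, 8 bp.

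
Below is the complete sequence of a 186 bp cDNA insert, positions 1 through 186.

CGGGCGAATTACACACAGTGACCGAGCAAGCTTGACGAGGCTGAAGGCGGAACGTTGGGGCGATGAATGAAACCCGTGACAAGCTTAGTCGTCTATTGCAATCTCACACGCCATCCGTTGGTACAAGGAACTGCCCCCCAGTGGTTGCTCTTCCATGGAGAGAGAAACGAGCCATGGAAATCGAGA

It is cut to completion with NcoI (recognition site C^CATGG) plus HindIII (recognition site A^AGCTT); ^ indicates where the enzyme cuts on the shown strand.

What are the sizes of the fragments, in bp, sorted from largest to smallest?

72, 53, 28, 19, 14 bp

NcoI sites (CCATGG) start at positions 153, 172.
NcoI cuts after the first base of each site, so after positions 153, 172.
HindIII sites (AAGCTT) start at positions 28, 81.
HindIII cuts after the first base of each site, so after positions 28, 81.
Combined cut positions: 28, 81, 153, 172.
Linear molecule, 4 cuts → 5 fragments:
  1–28 → 28 bp
  29–81 → 53 bp
  82–153 → 72 bp
  154–172 → 19 bp
  173–186 → 14 bp
Sorted largest to smallest: 72, 53, 28, 19, 14 bp.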